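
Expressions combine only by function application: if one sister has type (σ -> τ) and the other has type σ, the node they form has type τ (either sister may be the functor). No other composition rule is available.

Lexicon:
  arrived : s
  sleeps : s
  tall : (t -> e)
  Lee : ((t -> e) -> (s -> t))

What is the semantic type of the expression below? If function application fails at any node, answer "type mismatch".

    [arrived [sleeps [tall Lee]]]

[tall Lee] — Lee of type ((t -> e) -> (s -> t)) combines with tall of type (t -> e): type (s -> t).
[sleeps [tall Lee]] — [tall Lee] of type (s -> t) combines with sleeps of type s: type t.
[arrived [sleeps [tall Lee]]]: s with t — neither is a function whose domain matches the other; composition fails here.

type mismatch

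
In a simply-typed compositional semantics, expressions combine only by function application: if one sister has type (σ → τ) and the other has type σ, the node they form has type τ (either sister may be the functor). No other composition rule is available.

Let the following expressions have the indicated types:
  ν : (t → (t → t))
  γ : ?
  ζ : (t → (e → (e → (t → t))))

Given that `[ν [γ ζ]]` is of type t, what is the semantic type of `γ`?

[ν [γ ζ]] is required to be t. ν : (t → (t → t)) cannot yield t as functor, so [γ ζ] : ((t → (t → t)) → t).
[γ ζ] is required to be ((t → (t → t)) → t). ζ : (t → (e → (e → (t → t)))) cannot yield ((t → (t → t)) → t) as functor, so γ : ((t → (e → (e → (t → t)))) → ((t → (t → t)) → t)).

((t → (e → (e → (t → t)))) → ((t → (t → t)) → t))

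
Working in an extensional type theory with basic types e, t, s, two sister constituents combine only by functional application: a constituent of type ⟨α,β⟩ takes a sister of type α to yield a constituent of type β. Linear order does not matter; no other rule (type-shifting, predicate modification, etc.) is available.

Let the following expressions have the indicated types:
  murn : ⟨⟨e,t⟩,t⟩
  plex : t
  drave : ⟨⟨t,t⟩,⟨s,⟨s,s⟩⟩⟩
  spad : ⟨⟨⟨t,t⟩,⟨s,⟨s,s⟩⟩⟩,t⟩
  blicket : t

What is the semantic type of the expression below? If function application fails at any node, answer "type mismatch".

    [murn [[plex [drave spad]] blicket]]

[drave spad]: spad is ⟨⟨⟨t,t⟩,⟨s,⟨s,s⟩⟩⟩,t⟩, drave is ⟨⟨t,t⟩,⟨s,⟨s,s⟩⟩⟩; result t.
[plex [drave spad]]: t with t — neither is a function whose domain matches the other; composition fails here.

type mismatch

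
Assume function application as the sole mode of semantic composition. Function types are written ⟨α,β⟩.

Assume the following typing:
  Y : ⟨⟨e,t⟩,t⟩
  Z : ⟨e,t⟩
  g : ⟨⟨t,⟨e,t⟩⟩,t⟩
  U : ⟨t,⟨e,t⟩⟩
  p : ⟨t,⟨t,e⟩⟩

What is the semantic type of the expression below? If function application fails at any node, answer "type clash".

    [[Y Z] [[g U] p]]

e

[Y Z] — Y of type ⟨⟨e,t⟩,t⟩ combines with Z of type ⟨e,t⟩: type t.
[g U] — g of type ⟨⟨t,⟨e,t⟩⟩,t⟩ combines with U of type ⟨t,⟨e,t⟩⟩: type t.
[[g U] p] — p of type ⟨t,⟨t,e⟩⟩ combines with [g U] of type t: type ⟨t,e⟩.
[[Y Z] [[g U] p]] — [[g U] p] of type ⟨t,e⟩ combines with [Y Z] of type t: type e.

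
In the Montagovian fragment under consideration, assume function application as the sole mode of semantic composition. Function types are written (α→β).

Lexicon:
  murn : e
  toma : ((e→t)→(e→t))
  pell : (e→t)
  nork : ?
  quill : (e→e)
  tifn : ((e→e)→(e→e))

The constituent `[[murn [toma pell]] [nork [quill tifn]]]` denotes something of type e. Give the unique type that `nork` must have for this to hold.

[[murn [toma pell]] [nork [quill tifn]]] is required to be e. [murn [toma pell]] : t cannot yield e as functor, so [nork [quill tifn]] : (t→e).
[nork [quill tifn]] is required to be (t→e). [quill tifn] : (e→e) cannot yield (t→e) as functor, so nork : ((e→e)→(t→e)).

((e→e)→(t→e))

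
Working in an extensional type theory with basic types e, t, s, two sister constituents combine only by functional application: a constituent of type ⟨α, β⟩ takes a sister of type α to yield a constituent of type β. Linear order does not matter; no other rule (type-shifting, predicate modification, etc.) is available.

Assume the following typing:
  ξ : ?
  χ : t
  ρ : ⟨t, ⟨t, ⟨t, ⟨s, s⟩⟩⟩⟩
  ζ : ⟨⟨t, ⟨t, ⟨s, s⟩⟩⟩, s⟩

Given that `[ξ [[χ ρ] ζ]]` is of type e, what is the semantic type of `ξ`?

⟨s, e⟩

At [ξ [[χ ρ] ζ]] (required: e): [[χ ρ] ζ] is s, which is not a function with range e; hence ξ is the functor — type ⟨s, e⟩.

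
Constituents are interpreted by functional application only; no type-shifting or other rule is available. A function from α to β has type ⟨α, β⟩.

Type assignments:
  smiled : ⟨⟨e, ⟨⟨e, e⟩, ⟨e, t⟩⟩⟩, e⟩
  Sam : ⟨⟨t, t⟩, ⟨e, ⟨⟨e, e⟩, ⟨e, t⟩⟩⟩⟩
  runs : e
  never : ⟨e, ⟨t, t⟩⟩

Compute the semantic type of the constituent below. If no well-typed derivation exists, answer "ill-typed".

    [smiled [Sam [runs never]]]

[runs never]: functor never : ⟨e, ⟨t, t⟩⟩, argument runs : e; result ⟨t, t⟩.
[Sam [runs never]]: functor Sam : ⟨⟨t, t⟩, ⟨e, ⟨⟨e, e⟩, ⟨e, t⟩⟩⟩⟩, argument [runs never] : ⟨t, t⟩; result ⟨e, ⟨⟨e, e⟩, ⟨e, t⟩⟩⟩.
[smiled [Sam [runs never]]]: functor smiled : ⟨⟨e, ⟨⟨e, e⟩, ⟨e, t⟩⟩⟩, e⟩, argument [Sam [runs never]] : ⟨e, ⟨⟨e, e⟩, ⟨e, t⟩⟩⟩; result e.

e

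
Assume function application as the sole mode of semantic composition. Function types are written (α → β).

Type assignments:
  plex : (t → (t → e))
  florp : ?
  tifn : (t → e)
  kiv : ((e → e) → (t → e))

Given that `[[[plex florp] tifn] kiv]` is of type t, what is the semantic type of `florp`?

For [[[plex florp] tifn] kiv] to have type t with kiv of type ((e → e) → (t → e)), [[plex florp] tifn] must be the function: [[plex florp] tifn] : (((e → e) → (t → e)) → t).
For [[plex florp] tifn] to have type (((e → e) → (t → e)) → t) with tifn of type (t → e), [plex florp] must be the function: [plex florp] : ((t → e) → (((e → e) → (t → e)) → t)).
For [plex florp] to have type ((t → e) → (((e → e) → (t → e)) → t)) with plex of type (t → (t → e)), florp must be the function: florp : ((t → (t → e)) → ((t → e) → (((e → e) → (t → e)) → t))).

((t → (t → e)) → ((t → e) → (((e → e) → (t → e)) → t)))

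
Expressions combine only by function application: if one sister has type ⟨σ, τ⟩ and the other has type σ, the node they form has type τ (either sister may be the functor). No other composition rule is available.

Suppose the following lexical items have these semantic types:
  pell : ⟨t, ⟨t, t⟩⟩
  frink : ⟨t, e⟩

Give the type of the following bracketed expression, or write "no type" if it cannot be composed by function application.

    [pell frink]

At [pell frink]: neither ⟨t, ⟨t, t⟩⟩ nor ⟨t, e⟩ can take the other as argument; the node is ill-typed.

no type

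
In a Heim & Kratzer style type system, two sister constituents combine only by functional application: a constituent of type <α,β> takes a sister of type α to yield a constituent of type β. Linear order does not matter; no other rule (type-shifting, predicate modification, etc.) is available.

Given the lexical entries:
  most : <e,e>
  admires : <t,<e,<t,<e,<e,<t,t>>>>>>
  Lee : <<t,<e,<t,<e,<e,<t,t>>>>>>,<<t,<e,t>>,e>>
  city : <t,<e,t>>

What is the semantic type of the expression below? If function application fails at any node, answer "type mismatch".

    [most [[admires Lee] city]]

[admires Lee]: <<t,<e,<t,<e,<e,<t,t>>>>>>,<<t,<e,t>>,e>> applied to <t,<e,<t,<e,<e,<t,t>>>>>> yields <<t,<e,t>>,e>.
[[admires Lee] city]: <<t,<e,t>>,e> applied to <t,<e,t>> yields e.
[most [[admires Lee] city]]: <e,e> applied to e yields e.

e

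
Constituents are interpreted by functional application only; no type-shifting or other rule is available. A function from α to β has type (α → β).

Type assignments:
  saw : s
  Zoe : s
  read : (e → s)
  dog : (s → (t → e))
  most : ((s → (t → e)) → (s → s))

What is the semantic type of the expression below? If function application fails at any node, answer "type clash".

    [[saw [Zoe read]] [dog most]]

type clash

[Zoe read]: s and (e → s) cannot combine by function application — type clash.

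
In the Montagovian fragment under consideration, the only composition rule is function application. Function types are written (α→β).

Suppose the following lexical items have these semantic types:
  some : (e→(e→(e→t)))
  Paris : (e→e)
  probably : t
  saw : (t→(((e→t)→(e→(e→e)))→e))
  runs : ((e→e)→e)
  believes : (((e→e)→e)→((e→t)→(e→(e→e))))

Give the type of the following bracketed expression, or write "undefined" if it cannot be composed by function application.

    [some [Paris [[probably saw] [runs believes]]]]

(e→(e→t))

[probably saw] — saw of type (t→(((e→t)→(e→(e→e)))→e)) combines with probably of type t: type (((e→t)→(e→(e→e)))→e).
[runs believes] — believes of type (((e→e)→e)→((e→t)→(e→(e→e)))) combines with runs of type ((e→e)→e): type ((e→t)→(e→(e→e))).
[[probably saw] [runs believes]] — [probably saw] of type (((e→t)→(e→(e→e)))→e) combines with [runs believes] of type ((e→t)→(e→(e→e))): type e.
[Paris [[probably saw] [runs believes]]] — Paris of type (e→e) combines with [[probably saw] [runs believes]] of type e: type e.
[some [Paris [[probably saw] [runs believes]]]] — some of type (e→(e→(e→t))) combines with [Paris [[probably saw] [runs believes]]] of type e: type (e→(e→t)).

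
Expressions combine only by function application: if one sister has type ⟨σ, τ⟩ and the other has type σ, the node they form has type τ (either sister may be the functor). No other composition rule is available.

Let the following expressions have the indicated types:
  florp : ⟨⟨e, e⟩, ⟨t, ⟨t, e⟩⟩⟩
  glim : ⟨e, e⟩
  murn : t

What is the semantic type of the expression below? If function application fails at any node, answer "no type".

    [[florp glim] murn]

[florp glim]: florp is ⟨⟨e, e⟩, ⟨t, ⟨t, e⟩⟩⟩, glim is ⟨e, e⟩; result ⟨t, ⟨t, e⟩⟩.
[[florp glim] murn]: [florp glim] is ⟨t, ⟨t, e⟩⟩, murn is t; result ⟨t, e⟩.

⟨t, e⟩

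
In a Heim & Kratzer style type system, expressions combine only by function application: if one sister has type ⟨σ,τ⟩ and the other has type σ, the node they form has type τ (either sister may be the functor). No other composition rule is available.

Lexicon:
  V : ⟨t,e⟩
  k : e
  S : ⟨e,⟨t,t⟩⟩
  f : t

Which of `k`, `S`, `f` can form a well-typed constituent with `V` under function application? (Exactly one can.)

f

k : e — neither side's domain matches the other.
S : ⟨e,⟨t,t⟩⟩ — neither side's domain matches the other.
f — combines: V : ⟨t,e⟩ takes f : t as argument, giving e.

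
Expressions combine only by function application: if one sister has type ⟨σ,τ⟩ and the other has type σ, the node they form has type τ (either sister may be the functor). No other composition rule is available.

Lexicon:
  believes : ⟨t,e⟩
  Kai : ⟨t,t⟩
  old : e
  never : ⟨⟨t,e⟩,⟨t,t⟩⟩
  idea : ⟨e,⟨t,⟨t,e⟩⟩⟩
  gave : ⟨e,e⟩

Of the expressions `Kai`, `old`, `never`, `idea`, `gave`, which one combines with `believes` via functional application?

Kai : ⟨t,t⟩ — believes needs t; Kai needs t; neither fits.
old : e — believes needs t; old needs nothing (atomic); neither fits.
never — combines: never : ⟨⟨t,e⟩,⟨t,t⟩⟩ takes believes : ⟨t,e⟩ as argument, giving ⟨t,t⟩.
idea : ⟨e,⟨t,⟨t,e⟩⟩⟩ — believes needs t; idea needs e; neither fits.
gave : ⟨e,e⟩ — believes needs t; gave needs e; neither fits.

never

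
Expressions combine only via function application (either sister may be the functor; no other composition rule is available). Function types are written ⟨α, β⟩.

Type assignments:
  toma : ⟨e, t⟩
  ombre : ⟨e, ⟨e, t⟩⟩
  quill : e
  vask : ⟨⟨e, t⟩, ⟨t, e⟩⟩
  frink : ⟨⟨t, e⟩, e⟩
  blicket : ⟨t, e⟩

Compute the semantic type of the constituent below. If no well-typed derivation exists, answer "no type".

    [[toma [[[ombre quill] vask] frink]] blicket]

[ombre quill]: functor ombre : ⟨e, ⟨e, t⟩⟩, argument quill : e; result ⟨e, t⟩.
[[ombre quill] vask]: functor vask : ⟨⟨e, t⟩, ⟨t, e⟩⟩, argument [ombre quill] : ⟨e, t⟩; result ⟨t, e⟩.
[[[ombre quill] vask] frink]: functor frink : ⟨⟨t, e⟩, e⟩, argument [[ombre quill] vask] : ⟨t, e⟩; result e.
[toma [[[ombre quill] vask] frink]]: functor toma : ⟨e, t⟩, argument [[[ombre quill] vask] frink] : e; result t.
[[toma [[[ombre quill] vask] frink]] blicket]: functor blicket : ⟨t, e⟩, argument [toma [[[ombre quill] vask] frink]] : t; result e.

e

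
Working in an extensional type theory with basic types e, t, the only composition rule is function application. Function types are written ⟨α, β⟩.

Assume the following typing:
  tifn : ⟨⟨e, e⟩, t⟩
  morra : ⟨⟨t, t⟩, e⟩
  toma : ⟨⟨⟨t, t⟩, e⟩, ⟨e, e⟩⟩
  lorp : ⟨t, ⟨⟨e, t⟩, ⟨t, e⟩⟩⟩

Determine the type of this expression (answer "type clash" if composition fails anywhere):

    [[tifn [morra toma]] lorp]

⟨⟨e, t⟩, ⟨t, e⟩⟩

[morra toma]: functor toma : ⟨⟨⟨t, t⟩, e⟩, ⟨e, e⟩⟩, argument morra : ⟨⟨t, t⟩, e⟩; result ⟨e, e⟩.
[tifn [morra toma]]: functor tifn : ⟨⟨e, e⟩, t⟩, argument [morra toma] : ⟨e, e⟩; result t.
[[tifn [morra toma]] lorp]: functor lorp : ⟨t, ⟨⟨e, t⟩, ⟨t, e⟩⟩⟩, argument [tifn [morra toma]] : t; result ⟨⟨e, t⟩, ⟨t, e⟩⟩.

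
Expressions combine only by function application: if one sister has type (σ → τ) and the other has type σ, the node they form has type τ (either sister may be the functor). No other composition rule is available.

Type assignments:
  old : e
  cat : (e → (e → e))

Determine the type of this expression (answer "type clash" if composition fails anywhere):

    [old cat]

(e → e)

At [old cat], cat : (e → (e → e)) takes old : e, giving (e → e).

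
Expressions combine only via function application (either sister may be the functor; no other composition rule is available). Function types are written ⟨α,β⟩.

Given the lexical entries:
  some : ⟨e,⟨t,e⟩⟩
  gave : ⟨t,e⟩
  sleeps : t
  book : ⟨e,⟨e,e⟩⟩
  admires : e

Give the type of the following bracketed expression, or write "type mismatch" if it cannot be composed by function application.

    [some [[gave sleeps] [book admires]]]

⟨t,e⟩

[gave sleeps]: ⟨t,e⟩ applied to t yields e.
[book admires]: ⟨e,⟨e,e⟩⟩ applied to e yields ⟨e,e⟩.
[[gave sleeps] [book admires]]: ⟨e,e⟩ applied to e yields e.
[some [[gave sleeps] [book admires]]]: ⟨e,⟨t,e⟩⟩ applied to e yields ⟨t,e⟩.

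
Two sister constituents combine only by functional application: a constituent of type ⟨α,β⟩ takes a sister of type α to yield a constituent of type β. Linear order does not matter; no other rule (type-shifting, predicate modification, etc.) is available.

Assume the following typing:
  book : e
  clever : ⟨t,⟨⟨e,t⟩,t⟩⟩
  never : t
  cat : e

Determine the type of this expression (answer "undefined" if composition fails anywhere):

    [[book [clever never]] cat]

[clever never]: functor clever : ⟨t,⟨⟨e,t⟩,t⟩⟩, argument never : t; result ⟨⟨e,t⟩,t⟩.
[book [clever never]]: e and ⟨⟨e,t⟩,t⟩ cannot combine by function application — type clash.

undefined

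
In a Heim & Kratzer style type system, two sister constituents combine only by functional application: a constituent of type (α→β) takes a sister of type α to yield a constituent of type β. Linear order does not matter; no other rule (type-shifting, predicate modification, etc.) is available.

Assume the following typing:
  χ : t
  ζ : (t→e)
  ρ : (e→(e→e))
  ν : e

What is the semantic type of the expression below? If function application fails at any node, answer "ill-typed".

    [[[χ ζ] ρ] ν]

[χ ζ] — ζ of type (t→e) combines with χ of type t: type e.
[[χ ζ] ρ] — ρ of type (e→(e→e)) combines with [χ ζ] of type e: type (e→e).
[[[χ ζ] ρ] ν] — [[χ ζ] ρ] of type (e→e) combines with ν of type e: type e.

e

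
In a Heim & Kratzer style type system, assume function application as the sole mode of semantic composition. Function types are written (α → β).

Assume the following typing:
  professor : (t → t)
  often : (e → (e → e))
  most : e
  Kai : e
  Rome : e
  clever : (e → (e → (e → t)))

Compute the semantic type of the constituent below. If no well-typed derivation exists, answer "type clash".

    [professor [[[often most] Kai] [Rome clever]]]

type clash

[often most]: often is (e → (e → e)), most is e; result (e → e).
[[often most] Kai]: [often most] is (e → e), Kai is e; result e.
[Rome clever]: clever is (e → (e → (e → t))), Rome is e; result (e → (e → t)).
[[[often most] Kai] [Rome clever]]: [Rome clever] is (e → (e → t)), [[often most] Kai] is e; result (e → t).
[professor [[[often most] Kai] [Rome clever]]]: (t → t) and (e → t) cannot combine by function application — type clash.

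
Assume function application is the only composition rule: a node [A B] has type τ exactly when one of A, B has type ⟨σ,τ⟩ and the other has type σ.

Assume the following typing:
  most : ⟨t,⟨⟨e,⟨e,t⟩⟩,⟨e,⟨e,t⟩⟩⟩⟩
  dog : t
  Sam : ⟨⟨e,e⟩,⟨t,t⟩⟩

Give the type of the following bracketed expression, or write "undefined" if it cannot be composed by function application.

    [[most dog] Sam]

[most dog]: most is ⟨t,⟨⟨e,⟨e,t⟩⟩,⟨e,⟨e,t⟩⟩⟩⟩, dog is t; result ⟨⟨e,⟨e,t⟩⟩,⟨e,⟨e,t⟩⟩⟩.
At [[most dog] Sam]: neither ⟨⟨e,⟨e,t⟩⟩,⟨e,⟨e,t⟩⟩⟩ nor ⟨⟨e,e⟩,⟨t,t⟩⟩ can take the other as argument; the node is ill-typed.

undefined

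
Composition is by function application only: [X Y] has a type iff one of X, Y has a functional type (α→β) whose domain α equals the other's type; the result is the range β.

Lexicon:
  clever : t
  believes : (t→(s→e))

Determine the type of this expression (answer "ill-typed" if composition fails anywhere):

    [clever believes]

[clever believes]: (t→(s→e)) applied to t yields (s→e).

(s→e)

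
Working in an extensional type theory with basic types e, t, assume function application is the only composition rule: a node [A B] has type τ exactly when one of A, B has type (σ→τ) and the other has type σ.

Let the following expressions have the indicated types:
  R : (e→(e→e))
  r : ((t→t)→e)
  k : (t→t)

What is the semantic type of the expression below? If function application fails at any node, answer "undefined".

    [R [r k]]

[r k]: r is ((t→t)→e), k is (t→t); result e.
[R [r k]]: R is (e→(e→e)), [r k] is e; result (e→e).

(e→e)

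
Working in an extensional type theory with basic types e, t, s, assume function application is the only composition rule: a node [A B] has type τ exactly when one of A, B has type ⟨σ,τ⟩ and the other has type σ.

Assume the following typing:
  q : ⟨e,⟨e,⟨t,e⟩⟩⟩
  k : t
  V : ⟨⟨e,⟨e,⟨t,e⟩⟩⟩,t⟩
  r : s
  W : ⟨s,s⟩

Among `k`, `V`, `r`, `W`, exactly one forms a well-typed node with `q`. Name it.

V

k : t — q needs e; k needs nothing (atomic); neither fits.
V — combines: V : ⟨⟨e,⟨e,⟨t,e⟩⟩⟩,t⟩ takes q : ⟨e,⟨e,⟨t,e⟩⟩⟩ as argument, giving t.
r : s — q needs e; r needs nothing (atomic); neither fits.
W : ⟨s,s⟩ — q needs e; W needs s; neither fits.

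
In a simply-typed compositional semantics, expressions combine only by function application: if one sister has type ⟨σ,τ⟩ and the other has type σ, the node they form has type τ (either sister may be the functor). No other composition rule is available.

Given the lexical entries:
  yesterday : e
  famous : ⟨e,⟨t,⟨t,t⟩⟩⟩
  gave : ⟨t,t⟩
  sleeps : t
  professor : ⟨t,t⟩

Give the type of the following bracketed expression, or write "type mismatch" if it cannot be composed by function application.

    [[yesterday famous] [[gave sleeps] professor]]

[yesterday famous]: functor famous : ⟨e,⟨t,⟨t,t⟩⟩⟩, argument yesterday : e; result ⟨t,⟨t,t⟩⟩.
[gave sleeps]: functor gave : ⟨t,t⟩, argument sleeps : t; result t.
[[gave sleeps] professor]: functor professor : ⟨t,t⟩, argument [gave sleeps] : t; result t.
[[yesterday famous] [[gave sleeps] professor]]: functor [yesterday famous] : ⟨t,⟨t,t⟩⟩, argument [[gave sleeps] professor] : t; result ⟨t,t⟩.

⟨t,t⟩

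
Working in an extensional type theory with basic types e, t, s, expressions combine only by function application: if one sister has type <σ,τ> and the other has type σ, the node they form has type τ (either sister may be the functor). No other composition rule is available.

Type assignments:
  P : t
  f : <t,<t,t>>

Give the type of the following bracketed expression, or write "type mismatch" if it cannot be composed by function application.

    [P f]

<t,t>

[P f]: f is <t,<t,t>>, P is t; result <t,t>.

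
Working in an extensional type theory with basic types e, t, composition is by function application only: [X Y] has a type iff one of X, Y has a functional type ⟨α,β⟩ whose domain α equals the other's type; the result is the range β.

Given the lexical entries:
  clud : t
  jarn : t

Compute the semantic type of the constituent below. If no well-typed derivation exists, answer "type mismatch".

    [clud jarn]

[clud jarn]: t and t cannot combine by function application — type clash.

type mismatch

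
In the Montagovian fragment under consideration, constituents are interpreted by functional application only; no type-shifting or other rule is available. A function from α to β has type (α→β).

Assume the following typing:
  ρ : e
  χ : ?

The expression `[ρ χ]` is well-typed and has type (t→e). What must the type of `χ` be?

(e→(t→e))

[ρ χ] is required to be (t→e). ρ : e cannot yield (t→e) as functor, so χ : (e→(t→e)).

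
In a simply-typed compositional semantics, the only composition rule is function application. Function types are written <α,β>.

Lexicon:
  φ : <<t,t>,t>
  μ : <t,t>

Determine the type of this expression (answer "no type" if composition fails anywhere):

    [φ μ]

At [φ μ], φ : <<t,t>,t> takes μ : <t,t>, giving t.

t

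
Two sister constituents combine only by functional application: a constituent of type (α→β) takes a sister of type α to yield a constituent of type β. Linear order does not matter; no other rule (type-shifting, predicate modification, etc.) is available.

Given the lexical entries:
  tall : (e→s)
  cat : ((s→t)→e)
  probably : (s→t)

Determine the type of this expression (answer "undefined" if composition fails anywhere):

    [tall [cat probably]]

At [cat probably], cat : ((s→t)→e) takes probably : (s→t), giving e.
At [tall [cat probably]], tall : (e→s) takes [cat probably] : e, giving s.

s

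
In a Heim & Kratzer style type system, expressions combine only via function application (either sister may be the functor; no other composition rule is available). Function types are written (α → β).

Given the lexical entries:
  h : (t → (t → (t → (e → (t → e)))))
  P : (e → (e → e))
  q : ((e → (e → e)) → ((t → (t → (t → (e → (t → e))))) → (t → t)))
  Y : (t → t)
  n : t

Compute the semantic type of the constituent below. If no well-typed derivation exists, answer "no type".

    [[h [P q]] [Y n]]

[P q]: ((e → (e → e)) → ((t → (t → (t → (e → (t → e))))) → (t → t))) applied to (e → (e → e)) yields ((t → (t → (t → (e → (t → e))))) → (t → t)).
[h [P q]]: ((t → (t → (t → (e → (t → e))))) → (t → t)) applied to (t → (t → (t → (e → (t → e))))) yields (t → t).
[Y n]: (t → t) applied to t yields t.
[[h [P q]] [Y n]]: (t → t) applied to t yields t.

t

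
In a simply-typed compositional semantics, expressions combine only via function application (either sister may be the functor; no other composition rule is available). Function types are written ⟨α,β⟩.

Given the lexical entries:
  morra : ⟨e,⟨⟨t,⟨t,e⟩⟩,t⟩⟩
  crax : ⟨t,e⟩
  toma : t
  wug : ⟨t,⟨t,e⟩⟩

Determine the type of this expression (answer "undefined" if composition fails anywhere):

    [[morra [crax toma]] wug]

t

At [crax toma], crax : ⟨t,e⟩ takes toma : t, giving e.
At [morra [crax toma]], morra : ⟨e,⟨⟨t,⟨t,e⟩⟩,t⟩⟩ takes [crax toma] : e, giving ⟨⟨t,⟨t,e⟩⟩,t⟩.
At [[morra [crax toma]] wug], [morra [crax toma]] : ⟨⟨t,⟨t,e⟩⟩,t⟩ takes wug : ⟨t,⟨t,e⟩⟩, giving t.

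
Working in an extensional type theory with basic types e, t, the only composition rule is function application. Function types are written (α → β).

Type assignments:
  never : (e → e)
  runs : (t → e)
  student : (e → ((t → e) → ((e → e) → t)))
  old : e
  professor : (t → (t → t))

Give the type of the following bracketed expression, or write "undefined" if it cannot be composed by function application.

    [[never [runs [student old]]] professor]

(t → t)

[student old]: student is (e → ((t → e) → ((e → e) → t))), old is e; result ((t → e) → ((e → e) → t)).
[runs [student old]]: [student old] is ((t → e) → ((e → e) → t)), runs is (t → e); result ((e → e) → t).
[never [runs [student old]]]: [runs [student old]] is ((e → e) → t), never is (e → e); result t.
[[never [runs [student old]]] professor]: professor is (t → (t → t)), [never [runs [student old]]] is t; result (t → t).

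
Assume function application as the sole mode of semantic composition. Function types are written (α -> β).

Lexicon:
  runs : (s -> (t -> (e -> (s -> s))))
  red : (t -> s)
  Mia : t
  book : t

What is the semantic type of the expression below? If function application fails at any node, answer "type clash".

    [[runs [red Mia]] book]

[red Mia]: functor red : (t -> s), argument Mia : t; result s.
[runs [red Mia]]: functor runs : (s -> (t -> (e -> (s -> s)))), argument [red Mia] : s; result (t -> (e -> (s -> s))).
[[runs [red Mia]] book]: functor [runs [red Mia]] : (t -> (e -> (s -> s))), argument book : t; result (e -> (s -> s)).

(e -> (s -> s))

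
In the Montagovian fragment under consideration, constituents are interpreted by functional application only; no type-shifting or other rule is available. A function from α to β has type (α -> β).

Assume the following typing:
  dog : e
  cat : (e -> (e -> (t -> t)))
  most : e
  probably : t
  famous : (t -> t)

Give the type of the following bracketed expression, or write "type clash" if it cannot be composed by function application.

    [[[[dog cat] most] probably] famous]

t

[dog cat]: functor cat : (e -> (e -> (t -> t))), argument dog : e; result (e -> (t -> t)).
[[dog cat] most]: functor [dog cat] : (e -> (t -> t)), argument most : e; result (t -> t).
[[[dog cat] most] probably]: functor [[dog cat] most] : (t -> t), argument probably : t; result t.
[[[[dog cat] most] probably] famous]: functor famous : (t -> t), argument [[[dog cat] most] probably] : t; result t.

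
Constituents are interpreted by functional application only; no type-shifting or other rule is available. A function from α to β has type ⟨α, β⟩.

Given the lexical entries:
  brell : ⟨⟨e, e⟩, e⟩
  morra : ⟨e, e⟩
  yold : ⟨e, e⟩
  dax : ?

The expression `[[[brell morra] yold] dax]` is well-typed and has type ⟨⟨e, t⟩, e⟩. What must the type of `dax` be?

⟨e, ⟨⟨e, t⟩, e⟩⟩

[[[brell morra] yold] dax] is required to be ⟨⟨e, t⟩, e⟩. [[brell morra] yold] : e cannot yield ⟨⟨e, t⟩, e⟩ as functor, so dax : ⟨e, ⟨⟨e, t⟩, e⟩⟩.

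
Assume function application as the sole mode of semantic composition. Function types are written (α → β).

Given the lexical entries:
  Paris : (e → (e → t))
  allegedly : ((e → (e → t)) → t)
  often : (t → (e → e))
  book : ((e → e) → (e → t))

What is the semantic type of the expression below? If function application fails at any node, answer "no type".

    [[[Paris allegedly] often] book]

[Paris allegedly]: allegedly is ((e → (e → t)) → t), Paris is (e → (e → t)); result t.
[[Paris allegedly] often]: often is (t → (e → e)), [Paris allegedly] is t; result (e → e).
[[[Paris allegedly] often] book]: book is ((e → e) → (e → t)), [[Paris allegedly] often] is (e → e); result (e → t).

(e → t)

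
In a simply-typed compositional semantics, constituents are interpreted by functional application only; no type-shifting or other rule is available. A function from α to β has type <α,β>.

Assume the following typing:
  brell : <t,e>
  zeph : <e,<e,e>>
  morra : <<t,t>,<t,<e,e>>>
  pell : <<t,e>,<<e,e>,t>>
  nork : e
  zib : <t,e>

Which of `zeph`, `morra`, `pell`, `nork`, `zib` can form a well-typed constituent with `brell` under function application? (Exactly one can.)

zeph : <e,<e,e>> — does not combine with brell.
morra : <<t,t>,<t,<e,e>>> — does not combine with brell.
pell — combines: pell : <<t,e>,<<e,e>,t>> takes brell : <t,e> as argument, giving <<e,e>,t>.
nork : e — does not combine with brell.
zib : <t,e> — does not combine with brell.

pell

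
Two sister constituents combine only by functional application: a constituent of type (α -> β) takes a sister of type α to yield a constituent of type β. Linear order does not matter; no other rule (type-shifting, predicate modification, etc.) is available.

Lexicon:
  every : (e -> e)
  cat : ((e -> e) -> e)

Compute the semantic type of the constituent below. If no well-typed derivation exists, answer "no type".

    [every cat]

e

[every cat]: cat is ((e -> e) -> e), every is (e -> e); result e.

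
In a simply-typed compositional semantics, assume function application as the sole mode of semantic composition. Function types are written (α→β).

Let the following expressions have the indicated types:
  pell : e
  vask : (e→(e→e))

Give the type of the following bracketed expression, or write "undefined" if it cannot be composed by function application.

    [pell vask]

(e→e)

At [pell vask], vask : (e→(e→e)) takes pell : e, giving (e→e).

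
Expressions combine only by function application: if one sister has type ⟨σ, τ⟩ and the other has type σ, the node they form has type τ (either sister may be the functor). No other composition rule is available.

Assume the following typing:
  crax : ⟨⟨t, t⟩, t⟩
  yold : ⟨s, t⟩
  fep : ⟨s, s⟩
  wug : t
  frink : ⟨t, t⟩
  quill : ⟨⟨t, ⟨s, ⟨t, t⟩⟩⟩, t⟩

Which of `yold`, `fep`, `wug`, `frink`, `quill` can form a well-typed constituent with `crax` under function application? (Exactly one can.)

frink

yold : ⟨s, t⟩ — crax needs ⟨t, t⟩; yold needs s; neither fits.
fep : ⟨s, s⟩ — crax needs ⟨t, t⟩; fep needs s; neither fits.
wug : t — crax needs ⟨t, t⟩; wug needs nothing (atomic); neither fits.
frink — combines: crax : ⟨⟨t, t⟩, t⟩ takes frink : ⟨t, t⟩ as argument, giving t.
quill : ⟨⟨t, ⟨s, ⟨t, t⟩⟩⟩, t⟩ — crax needs ⟨t, t⟩; quill needs ⟨t, ⟨s, ⟨t, t⟩⟩⟩; neither fits.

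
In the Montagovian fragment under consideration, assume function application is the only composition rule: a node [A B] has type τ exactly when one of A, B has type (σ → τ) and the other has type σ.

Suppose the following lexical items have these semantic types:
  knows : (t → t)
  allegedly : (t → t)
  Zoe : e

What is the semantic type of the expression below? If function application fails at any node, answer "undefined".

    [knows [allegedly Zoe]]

undefined

[allegedly Zoe]: (t → t) and e cannot combine by function application — type clash.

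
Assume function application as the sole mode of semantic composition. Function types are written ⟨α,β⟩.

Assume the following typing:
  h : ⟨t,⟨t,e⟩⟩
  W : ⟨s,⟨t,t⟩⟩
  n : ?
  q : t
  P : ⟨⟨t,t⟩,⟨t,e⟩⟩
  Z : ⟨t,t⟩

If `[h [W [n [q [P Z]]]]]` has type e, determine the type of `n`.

At [h [W [n [q [P Z]]]]] (required: e): h is ⟨t,⟨t,e⟩⟩, which is not a function with range e; hence [W [n [q [P Z]]]] is the functor — type ⟨⟨t,⟨t,e⟩⟩,e⟩.
At [W [n [q [P Z]]]] (required: ⟨⟨t,⟨t,e⟩⟩,e⟩): W is ⟨s,⟨t,t⟩⟩, which is not a function with range ⟨⟨t,⟨t,e⟩⟩,e⟩; hence [n [q [P Z]]] is the functor — type ⟨⟨s,⟨t,t⟩⟩,⟨⟨t,⟨t,e⟩⟩,e⟩⟩.
At [n [q [P Z]]] (required: ⟨⟨s,⟨t,t⟩⟩,⟨⟨t,⟨t,e⟩⟩,e⟩⟩): [q [P Z]] is e, which is not a function with range ⟨⟨s,⟨t,t⟩⟩,⟨⟨t,⟨t,e⟩⟩,e⟩⟩; hence n is the functor — type ⟨e,⟨⟨s,⟨t,t⟩⟩,⟨⟨t,⟨t,e⟩⟩,e⟩⟩⟩.

⟨e,⟨⟨s,⟨t,t⟩⟩,⟨⟨t,⟨t,e⟩⟩,e⟩⟩⟩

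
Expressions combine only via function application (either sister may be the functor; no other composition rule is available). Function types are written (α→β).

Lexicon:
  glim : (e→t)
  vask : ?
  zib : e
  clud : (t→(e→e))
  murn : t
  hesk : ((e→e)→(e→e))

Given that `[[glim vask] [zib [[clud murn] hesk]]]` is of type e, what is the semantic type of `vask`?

((e→t)→(e→e))

[[glim vask] [zib [[clud murn] hesk]]] is required to be e. [zib [[clud murn] hesk]] : e cannot yield e as functor, so [glim vask] : (e→e).
[glim vask] is required to be (e→e). glim : (e→t) cannot yield (e→e) as functor, so vask : ((e→t)→(e→e)).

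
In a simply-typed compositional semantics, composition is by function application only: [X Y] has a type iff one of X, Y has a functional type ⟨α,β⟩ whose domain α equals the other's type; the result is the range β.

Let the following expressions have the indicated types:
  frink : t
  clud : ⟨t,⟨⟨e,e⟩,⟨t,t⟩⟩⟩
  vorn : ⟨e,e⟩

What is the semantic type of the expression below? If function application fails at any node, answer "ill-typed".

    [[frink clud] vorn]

[frink clud]: functor clud : ⟨t,⟨⟨e,e⟩,⟨t,t⟩⟩⟩, argument frink : t; result ⟨⟨e,e⟩,⟨t,t⟩⟩.
[[frink clud] vorn]: functor [frink clud] : ⟨⟨e,e⟩,⟨t,t⟩⟩, argument vorn : ⟨e,e⟩; result ⟨t,t⟩.

⟨t,t⟩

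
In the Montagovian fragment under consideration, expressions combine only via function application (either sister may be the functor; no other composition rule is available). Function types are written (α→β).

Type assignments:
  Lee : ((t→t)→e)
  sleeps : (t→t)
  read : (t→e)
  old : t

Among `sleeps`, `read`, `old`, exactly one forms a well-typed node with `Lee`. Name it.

sleeps — combines: Lee : ((t→t)→e) takes sleeps : (t→t) as argument, giving e.
read : (t→e) — no; Lee wants (t→t), and read wants t.
old : t — no; Lee wants (t→t), and old wants nothing (atomic).

sleeps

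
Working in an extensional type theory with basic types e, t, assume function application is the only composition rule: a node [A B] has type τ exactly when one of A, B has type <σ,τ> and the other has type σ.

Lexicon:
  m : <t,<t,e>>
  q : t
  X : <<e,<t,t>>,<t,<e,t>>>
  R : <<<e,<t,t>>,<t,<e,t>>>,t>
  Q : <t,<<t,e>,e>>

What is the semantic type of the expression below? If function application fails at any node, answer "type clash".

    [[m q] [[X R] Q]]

[m q]: <t,<t,e>> applied to t yields <t,e>.
[X R]: <<<e,<t,t>>,<t,<e,t>>>,t> applied to <<e,<t,t>>,<t,<e,t>>> yields t.
[[X R] Q]: <t,<<t,e>,e>> applied to t yields <<t,e>,e>.
[[m q] [[X R] Q]]: <<t,e>,e> applied to <t,e> yields e.

e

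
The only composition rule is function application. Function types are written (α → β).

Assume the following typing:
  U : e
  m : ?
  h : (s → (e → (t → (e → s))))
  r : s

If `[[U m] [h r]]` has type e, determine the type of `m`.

At [[U m] [h r]] (required: e): [h r] is (e → (t → (e → s))), which is not a function with range e; hence [U m] is the functor — type ((e → (t → (e → s))) → e).
At [U m] (required: ((e → (t → (e → s))) → e)): U is e, which is not a function with range ((e → (t → (e → s))) → e); hence m is the functor — type (e → ((e → (t → (e → s))) → e)).

(e → ((e → (t → (e → s))) → e))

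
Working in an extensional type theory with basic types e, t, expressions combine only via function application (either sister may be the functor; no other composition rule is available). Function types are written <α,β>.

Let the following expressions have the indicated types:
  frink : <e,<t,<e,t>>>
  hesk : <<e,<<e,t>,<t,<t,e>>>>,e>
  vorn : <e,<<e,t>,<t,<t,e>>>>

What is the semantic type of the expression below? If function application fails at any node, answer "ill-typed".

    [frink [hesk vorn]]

At [hesk vorn], hesk : <<e,<<e,t>,<t,<t,e>>>>,e> takes vorn : <e,<<e,t>,<t,<t,e>>>>, giving e.
At [frink [hesk vorn]], frink : <e,<t,<e,t>>> takes [hesk vorn] : e, giving <t,<e,t>>.

<t,<e,t>>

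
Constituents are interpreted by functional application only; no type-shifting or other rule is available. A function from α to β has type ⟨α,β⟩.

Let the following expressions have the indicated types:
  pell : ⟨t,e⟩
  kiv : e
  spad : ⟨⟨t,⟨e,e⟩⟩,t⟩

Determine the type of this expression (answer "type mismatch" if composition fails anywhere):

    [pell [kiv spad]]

type mismatch

[kiv spad]: e and ⟨⟨t,⟨e,e⟩⟩,t⟩ cannot combine by function application — type clash.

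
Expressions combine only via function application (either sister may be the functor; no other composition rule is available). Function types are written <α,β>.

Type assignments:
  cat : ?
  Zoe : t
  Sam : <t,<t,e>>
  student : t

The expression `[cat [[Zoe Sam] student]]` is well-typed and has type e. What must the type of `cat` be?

<e,e>

For [cat [[Zoe Sam] student]] to have type e with [[Zoe Sam] student] of type e, cat must be the function: cat : <e,e>.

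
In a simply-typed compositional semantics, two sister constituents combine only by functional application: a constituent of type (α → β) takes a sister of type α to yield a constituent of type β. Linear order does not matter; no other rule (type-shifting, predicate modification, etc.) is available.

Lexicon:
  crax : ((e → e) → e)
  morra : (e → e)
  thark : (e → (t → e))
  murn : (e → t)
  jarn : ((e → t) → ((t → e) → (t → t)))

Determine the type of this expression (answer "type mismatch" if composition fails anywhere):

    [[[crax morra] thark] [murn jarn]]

At [crax morra], crax : ((e → e) → e) takes morra : (e → e), giving e.
At [[crax morra] thark], thark : (e → (t → e)) takes [crax morra] : e, giving (t → e).
At [murn jarn], jarn : ((e → t) → ((t → e) → (t → t))) takes murn : (e → t), giving ((t → e) → (t → t)).
At [[[crax morra] thark] [murn jarn]], [murn jarn] : ((t → e) → (t → t)) takes [[crax morra] thark] : (t → e), giving (t → t).

(t → t)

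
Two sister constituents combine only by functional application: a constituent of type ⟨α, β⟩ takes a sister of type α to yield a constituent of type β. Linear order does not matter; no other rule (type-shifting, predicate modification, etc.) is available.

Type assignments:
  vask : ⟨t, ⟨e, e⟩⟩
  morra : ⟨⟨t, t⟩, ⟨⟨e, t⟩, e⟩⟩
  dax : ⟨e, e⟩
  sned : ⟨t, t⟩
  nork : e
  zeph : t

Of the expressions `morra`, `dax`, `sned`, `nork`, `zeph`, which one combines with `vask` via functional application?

morra : ⟨⟨t, t⟩, ⟨⟨e, t⟩, e⟩⟩ — does not combine with vask.
dax : ⟨e, e⟩ — does not combine with vask.
sned : ⟨t, t⟩ — does not combine with vask.
nork : e — does not combine with vask.
zeph — combines: vask : ⟨t, ⟨e, e⟩⟩ takes zeph : t as argument, giving ⟨e, e⟩.

zeph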